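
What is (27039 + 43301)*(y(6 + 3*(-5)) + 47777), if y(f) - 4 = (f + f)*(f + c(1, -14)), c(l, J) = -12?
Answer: 3387504060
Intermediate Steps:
y(f) = 4 + 2*f*(-12 + f) (y(f) = 4 + (f + f)*(f - 12) = 4 + (2*f)*(-12 + f) = 4 + 2*f*(-12 + f))
(27039 + 43301)*(y(6 + 3*(-5)) + 47777) = (27039 + 43301)*((4 - 24*(6 + 3*(-5)) + 2*(6 + 3*(-5))²) + 47777) = 70340*((4 - 24*(6 - 15) + 2*(6 - 15)²) + 47777) = 70340*((4 - 24*(-9) + 2*(-9)²) + 47777) = 70340*((4 + 216 + 2*81) + 47777) = 70340*((4 + 216 + 162) + 47777) = 70340*(382 + 47777) = 70340*48159 = 3387504060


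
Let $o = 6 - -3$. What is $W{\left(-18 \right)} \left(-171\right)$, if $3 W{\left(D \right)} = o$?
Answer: $-513$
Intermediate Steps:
$o = 9$ ($o = 6 + 3 = 9$)
$W{\left(D \right)} = 3$ ($W{\left(D \right)} = \frac{1}{3} \cdot 9 = 3$)
$W{\left(-18 \right)} \left(-171\right) = 3 \left(-171\right) = -513$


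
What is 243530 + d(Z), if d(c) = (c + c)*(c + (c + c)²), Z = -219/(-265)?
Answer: 4532111423252/18609625 ≈ 2.4354e+5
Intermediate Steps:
Z = 219/265 (Z = -219*(-1/265) = 219/265 ≈ 0.82642)
d(c) = 2*c*(c + 4*c²) (d(c) = (2*c)*(c + (2*c)²) = (2*c)*(c + 4*c²) = 2*c*(c + 4*c²))
243530 + d(Z) = 243530 + (219/265)²*(2 + 8*(219/265)) = 243530 + 47961*(2 + 1752/265)/70225 = 243530 + (47961/70225)*(2282/265) = 243530 + 109447002/18609625 = 4532111423252/18609625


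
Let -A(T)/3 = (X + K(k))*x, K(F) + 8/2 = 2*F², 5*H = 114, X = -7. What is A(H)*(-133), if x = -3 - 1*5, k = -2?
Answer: 9576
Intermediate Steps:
x = -8 (x = -3 - 5 = -8)
H = 114/5 (H = (⅕)*114 = 114/5 ≈ 22.800)
K(F) = -4 + 2*F²
A(T) = -72 (A(T) = -3*(-7 + (-4 + 2*(-2)²))*(-8) = -3*(-7 + (-4 + 2*4))*(-8) = -3*(-7 + (-4 + 8))*(-8) = -3*(-7 + 4)*(-8) = -(-9)*(-8) = -3*24 = -72)
A(H)*(-133) = -72*(-133) = 9576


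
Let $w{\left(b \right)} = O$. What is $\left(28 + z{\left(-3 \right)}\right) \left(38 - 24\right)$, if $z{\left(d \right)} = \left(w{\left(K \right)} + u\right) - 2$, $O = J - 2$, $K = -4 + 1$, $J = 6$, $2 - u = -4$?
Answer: $504$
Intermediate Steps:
$u = 6$ ($u = 2 - -4 = 2 + 4 = 6$)
$K = -3$
$O = 4$ ($O = 6 - 2 = 4$)
$w{\left(b \right)} = 4$
$z{\left(d \right)} = 8$ ($z{\left(d \right)} = \left(4 + 6\right) - 2 = 10 - 2 = 8$)
$\left(28 + z{\left(-3 \right)}\right) \left(38 - 24\right) = \left(28 + 8\right) \left(38 - 24\right) = 36 \cdot 14 = 504$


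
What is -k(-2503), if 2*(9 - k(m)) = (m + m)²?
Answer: 12530009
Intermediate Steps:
k(m) = 9 - 2*m² (k(m) = 9 - (m + m)²/2 = 9 - 4*m²/2 = 9 - 2*m²)
-k(-2503) = -(9 - 2*(-2503)²) = -(9 - 2*6265009) = -(9 - 12530018) = -1*(-12530009) = 12530009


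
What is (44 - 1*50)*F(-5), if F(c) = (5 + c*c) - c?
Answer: -210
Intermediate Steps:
F(c) = 5 + c**2 - c (F(c) = (5 + c**2) - c = 5 + c**2 - c)
(44 - 1*50)*F(-5) = (44 - 1*50)*(5 + (-5)**2 - 1*(-5)) = (44 - 50)*(5 + 25 + 5) = -6*35 = -210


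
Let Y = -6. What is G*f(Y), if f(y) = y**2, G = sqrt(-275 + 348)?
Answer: 36*sqrt(73) ≈ 307.58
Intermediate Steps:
G = sqrt(73) ≈ 8.5440
G*f(Y) = sqrt(73)*(-6)**2 = sqrt(73)*36 = 36*sqrt(73)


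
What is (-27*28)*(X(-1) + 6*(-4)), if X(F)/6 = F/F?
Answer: 13608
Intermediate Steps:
X(F) = 6 (X(F) = 6*(F/F) = 6*1 = 6)
(-27*28)*(X(-1) + 6*(-4)) = (-27*28)*(6 + 6*(-4)) = -756*(6 - 24) = -756*(-18) = 13608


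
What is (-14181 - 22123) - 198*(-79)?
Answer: -20662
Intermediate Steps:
(-14181 - 22123) - 198*(-79) = -36304 + 15642 = -20662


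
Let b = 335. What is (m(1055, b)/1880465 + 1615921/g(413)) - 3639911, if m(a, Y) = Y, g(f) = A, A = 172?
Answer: -234850811620179/64687996 ≈ -3.6305e+6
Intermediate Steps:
g(f) = 172
(m(1055, b)/1880465 + 1615921/g(413)) - 3639911 = (335/1880465 + 1615921/172) - 3639911 = (335*(1/1880465) + 1615921*(1/172)) - 3639911 = (67/376093 + 1615921/172) - 3639911 = 607736588177/64687996 - 3639911 = -234850811620179/64687996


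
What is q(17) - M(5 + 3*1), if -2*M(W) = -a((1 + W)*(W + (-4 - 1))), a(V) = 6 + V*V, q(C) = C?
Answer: -701/2 ≈ -350.50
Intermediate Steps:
a(V) = 6 + V²
M(W) = 3 + (1 + W)²*(-5 + W)²/2 (M(W) = -(-1)*(6 + ((1 + W)*(W + (-4 - 1)))²)/2 = -(-1)*(6 + ((1 + W)*(W - 5))²)/2 = -(-1)*(6 + ((1 + W)*(-5 + W))²)/2 = -(-1)*(6 + (1 + W)²*(-5 + W)²)/2 = -(-6 - (1 + W)²*(-5 + W)²)/2 = 3 + (1 + W)²*(-5 + W)²/2)
q(17) - M(5 + 3*1) = 17 - (3 + (5 - (5 + 3*1)² + 4*(5 + 3*1))²/2) = 17 - (3 + (5 - (5 + 3)² + 4*(5 + 3))²/2) = 17 - (3 + (5 - 1*8² + 4*8)²/2) = 17 - (3 + (5 - 1*64 + 32)²/2) = 17 - (3 + (5 - 64 + 32)²/2) = 17 - (3 + (½)*(-27)²) = 17 - (3 + (½)*729) = 17 - (3 + 729/2) = 17 - 1*735/2 = 17 - 735/2 = -701/2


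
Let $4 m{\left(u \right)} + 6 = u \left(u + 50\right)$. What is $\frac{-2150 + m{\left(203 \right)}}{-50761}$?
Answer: $- \frac{42753}{203044} \approx -0.21056$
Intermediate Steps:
$m{\left(u \right)} = - \frac{3}{2} + \frac{u \left(50 + u\right)}{4}$ ($m{\left(u \right)} = - \frac{3}{2} + \frac{u \left(u + 50\right)}{4} = - \frac{3}{2} + \frac{u \left(50 + u\right)}{4}$)
$\frac{-2150 + m{\left(203 \right)}}{-50761} = \frac{-2150 + \left(- \frac{3}{2} + \frac{203^{2}}{4} + \frac{25}{2} \cdot 203\right)}{-50761} = \left(-2150 + \left(- \frac{3}{2} + \frac{1}{4} \cdot 41209 + \frac{5075}{2}\right)\right) \left(- \frac{1}{50761}\right) = \left(-2150 + \left(- \frac{3}{2} + \frac{41209}{4} + \frac{5075}{2}\right)\right) \left(- \frac{1}{50761}\right) = \left(-2150 + \frac{51353}{4}\right) \left(- \frac{1}{50761}\right) = \frac{42753}{4} \left(- \frac{1}{50761}\right) = - \frac{42753}{203044}$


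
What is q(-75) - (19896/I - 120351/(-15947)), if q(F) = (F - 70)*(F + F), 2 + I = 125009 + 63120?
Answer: 21742791348887/1000020423 ≈ 21742.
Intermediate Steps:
I = 188127 (I = -2 + (125009 + 63120) = -2 + 188129 = 188127)
q(F) = 2*F*(-70 + F) (q(F) = (-70 + F)*(2*F) = 2*F*(-70 + F))
q(-75) - (19896/I - 120351/(-15947)) = 2*(-75)*(-70 - 75) - (19896/188127 - 120351/(-15947)) = 2*(-75)*(-145) - (19896*(1/188127) - 120351*(-1/15947)) = 21750 - (6632/62709 + 120351/15947) = 21750 - 1*7652851363/1000020423 = 21750 - 7652851363/1000020423 = 21742791348887/1000020423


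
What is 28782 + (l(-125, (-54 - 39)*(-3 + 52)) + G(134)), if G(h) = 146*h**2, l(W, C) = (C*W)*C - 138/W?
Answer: -324141345737/125 ≈ -2.5931e+9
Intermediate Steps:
l(W, C) = -138/W + W*C**2 (l(W, C) = W*C**2 - 138/W = -138/W + W*C**2)
28782 + (l(-125, (-54 - 39)*(-3 + 52)) + G(134)) = 28782 + ((-138/(-125) - 125*(-54 - 39)**2*(-3 + 52)**2) + 146*134**2) = 28782 + ((-138*(-1/125) - 125*(-93*49)**2) + 146*17956) = 28782 + ((138/125 - 125*(-4557)**2) + 2621576) = 28782 + ((138/125 - 125*20766249) + 2621576) = 28782 + ((138/125 - 2595781125) + 2621576) = 28782 + (-324472640487/125 + 2621576) = 28782 - 324144943487/125 = -324141345737/125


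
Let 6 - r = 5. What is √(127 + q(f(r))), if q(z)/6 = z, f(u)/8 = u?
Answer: 5*√7 ≈ 13.229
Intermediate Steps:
r = 1 (r = 6 - 1*5 = 6 - 5 = 1)
f(u) = 8*u
q(z) = 6*z
√(127 + q(f(r))) = √(127 + 6*(8*1)) = √(127 + 6*8) = √(127 + 48) = √175 = 5*√7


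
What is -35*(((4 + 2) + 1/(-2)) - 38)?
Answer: 2275/2 ≈ 1137.5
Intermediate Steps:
-35*(((4 + 2) + 1/(-2)) - 38) = -35*((6 - ½) - 38) = -35*(11/2 - 38) = -35*(-65/2) = 2275/2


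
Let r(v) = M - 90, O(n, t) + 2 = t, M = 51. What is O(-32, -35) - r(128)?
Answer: 2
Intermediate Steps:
O(n, t) = -2 + t
r(v) = -39 (r(v) = 51 - 90 = -39)
O(-32, -35) - r(128) = (-2 - 35) - 1*(-39) = -37 + 39 = 2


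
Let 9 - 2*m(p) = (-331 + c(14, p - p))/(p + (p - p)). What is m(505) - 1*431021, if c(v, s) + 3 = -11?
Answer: -43532632/101 ≈ -4.3102e+5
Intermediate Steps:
c(v, s) = -14 (c(v, s) = -3 - 11 = -14)
m(p) = 9/2 + 345/(2*p) (m(p) = 9/2 - (-331 - 14)/(2*(p + (p - p))) = 9/2 - (-345)/(2*(p + 0)) = 9/2 - (-345)/(2*p) = 9/2 + 345/(2*p))
m(505) - 1*431021 = (3/2)*(115 + 3*505)/505 - 1*431021 = (3/2)*(1/505)*(115 + 1515) - 431021 = (3/2)*(1/505)*1630 - 431021 = 489/101 - 431021 = -43532632/101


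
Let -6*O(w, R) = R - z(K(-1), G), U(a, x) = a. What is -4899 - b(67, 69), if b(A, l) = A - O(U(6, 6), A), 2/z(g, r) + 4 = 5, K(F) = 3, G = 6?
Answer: -29861/6 ≈ -4976.8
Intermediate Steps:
z(g, r) = 2 (z(g, r) = 2/(-4 + 5) = 2/1 = 2*1 = 2)
O(w, R) = ⅓ - R/6 (O(w, R) = -(R - 1*2)/6 = -(R - 2)/6 = -(-2 + R)/6 = ⅓ - R/6)
b(A, l) = -⅓ + 7*A/6 (b(A, l) = A - (⅓ - A/6) = A + (-⅓ + A/6) = -⅓ + 7*A/6)
-4899 - b(67, 69) = -4899 - (-⅓ + (7/6)*67) = -4899 - (-⅓ + 469/6) = -4899 - 1*467/6 = -4899 - 467/6 = -29861/6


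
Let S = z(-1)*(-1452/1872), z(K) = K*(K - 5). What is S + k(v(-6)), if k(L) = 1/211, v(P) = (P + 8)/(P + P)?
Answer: -25505/5486 ≈ -4.6491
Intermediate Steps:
v(P) = (8 + P)/(2*P) (v(P) = (8 + P)/((2*P)) = (8 + P)*(1/(2*P)) = (8 + P)/(2*P))
z(K) = K*(-5 + K)
S = -121/26 (S = (-(-5 - 1))*(-1452/1872) = (-1*(-6))*(-1452*1/1872) = 6*(-121/156) = -121/26 ≈ -4.6538)
k(L) = 1/211
S + k(v(-6)) = -121/26 + 1/211 = -25505/5486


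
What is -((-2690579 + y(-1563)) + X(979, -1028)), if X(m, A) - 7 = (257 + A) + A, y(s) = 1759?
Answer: 2690612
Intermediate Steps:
X(m, A) = 264 + 2*A (X(m, A) = 7 + ((257 + A) + A) = 7 + (257 + 2*A) = 264 + 2*A)
-((-2690579 + y(-1563)) + X(979, -1028)) = -((-2690579 + 1759) + (264 + 2*(-1028))) = -(-2688820 + (264 - 2056)) = -(-2688820 - 1792) = -1*(-2690612) = 2690612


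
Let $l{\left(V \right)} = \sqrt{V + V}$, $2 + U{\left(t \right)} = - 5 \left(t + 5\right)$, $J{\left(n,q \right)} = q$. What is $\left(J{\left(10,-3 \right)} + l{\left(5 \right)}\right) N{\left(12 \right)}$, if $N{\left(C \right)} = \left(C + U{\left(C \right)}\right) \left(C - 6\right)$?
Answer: $1350 - 450 \sqrt{10} \approx -73.025$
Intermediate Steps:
$U{\left(t \right)} = -27 - 5 t$ ($U{\left(t \right)} = -2 - 5 \left(t + 5\right) = -2 - 5 \left(5 + t\right) = -2 - \left(25 + 5 t\right) = -27 - 5 t$)
$N{\left(C \right)} = \left(-27 - 4 C\right) \left(-6 + C\right)$ ($N{\left(C \right)} = \left(C - \left(27 + 5 C\right)\right) \left(C - 6\right) = \left(-27 - 4 C\right) \left(-6 + C\right)$)
$l{\left(V \right)} = \sqrt{2} \sqrt{V}$ ($l{\left(V \right)} = \sqrt{2 V} = \sqrt{2} \sqrt{V}$)
$\left(J{\left(10,-3 \right)} + l{\left(5 \right)}\right) N{\left(12 \right)} = \left(-3 + \sqrt{2} \sqrt{5}\right) \left(162 - 4 \cdot 12^{2} - 36\right) = \left(-3 + \sqrt{10}\right) \left(162 - 576 - 36\right) = \left(-3 + \sqrt{10}\right) \left(-450\right) = 1350 - 450 \sqrt{10}$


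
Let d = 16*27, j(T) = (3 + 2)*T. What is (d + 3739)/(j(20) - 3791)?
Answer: -4171/3691 ≈ -1.1300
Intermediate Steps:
j(T) = 5*T
d = 432
(d + 3739)/(j(20) - 3791) = (432 + 3739)/(5*20 - 3791) = 4171/(100 - 3791) = 4171/(-3691) = 4171*(-1/3691) = -4171/3691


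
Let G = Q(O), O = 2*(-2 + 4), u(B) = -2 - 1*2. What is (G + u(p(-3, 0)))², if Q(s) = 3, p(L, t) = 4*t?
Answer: 1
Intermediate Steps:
u(B) = -4 (u(B) = -2 - 2 = -4)
O = 4 (O = 2*2 = 4)
G = 3
(G + u(p(-3, 0)))² = (3 - 4)² = (-1)² = 1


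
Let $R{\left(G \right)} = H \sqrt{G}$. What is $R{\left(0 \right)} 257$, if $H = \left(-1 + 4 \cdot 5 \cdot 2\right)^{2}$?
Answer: $0$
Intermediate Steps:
$H = 1521$ ($H = \left(-1 + 20 \cdot 2\right)^{2} = \left(-1 + 40\right)^{2} = 39^{2} = 1521$)
$R{\left(G \right)} = 1521 \sqrt{G}$
$R{\left(0 \right)} 257 = 1521 \sqrt{0} \cdot 257 = 1521 \cdot 0 \cdot 257 = 0 \cdot 257 = 0$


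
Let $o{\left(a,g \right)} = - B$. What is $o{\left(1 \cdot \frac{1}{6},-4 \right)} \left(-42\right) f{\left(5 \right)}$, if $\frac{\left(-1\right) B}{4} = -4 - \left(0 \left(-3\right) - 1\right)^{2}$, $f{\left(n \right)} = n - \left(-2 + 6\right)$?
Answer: $840$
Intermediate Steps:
$f{\left(n \right)} = -4 + n$ ($f{\left(n \right)} = n - 4 = -4 + n$)
$B = 20$ ($B = - 4 \left(-4 - \left(0 \left(-3\right) - 1\right)^{2}\right) = - 4 \left(-4 - \left(0 - 1\right)^{2}\right) = - 4 \left(-4 - \left(-1\right)^{2}\right) = - 4 \left(-4 - 1\right) = \left(-4\right) \left(-5\right) = 20$)
$o{\left(a,g \right)} = -20$ ($o{\left(a,g \right)} = \left(-1\right) 20 = -20$)
$o{\left(1 \cdot \frac{1}{6},-4 \right)} \left(-42\right) f{\left(5 \right)} = \left(-20\right) \left(-42\right) \left(-4 + 5\right) = 840 \cdot 1 = 840$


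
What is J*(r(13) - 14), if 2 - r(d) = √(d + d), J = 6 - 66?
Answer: 720 + 60*√26 ≈ 1025.9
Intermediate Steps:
J = -60
r(d) = 2 - √2*√d (r(d) = 2 - √(d + d) = 2 - √(2*d) = 2 - √2*√d)
J*(r(13) - 14) = -60*((2 - √2*√13) - 14) = -60*((2 - √26) - 14) = -60*(-12 - √26) = 720 + 60*√26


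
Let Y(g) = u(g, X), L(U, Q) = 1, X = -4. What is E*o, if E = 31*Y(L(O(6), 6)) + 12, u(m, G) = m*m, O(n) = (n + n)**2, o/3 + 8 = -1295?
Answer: -168087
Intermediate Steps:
o = -3909 (o = -24 + 3*(-1295) = -24 - 3885 = -3909)
O(n) = 4*n**2 (O(n) = (2*n)**2 = 4*n**2)
u(m, G) = m**2
Y(g) = g**2
E = 43 (E = 31*1**2 + 12 = 31*1 + 12 = 31 + 12 = 43)
E*o = 43*(-3909) = -168087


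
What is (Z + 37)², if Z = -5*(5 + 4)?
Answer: 64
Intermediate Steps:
Z = -45 (Z = -5*9 = -45)
(Z + 37)² = (-45 + 37)² = (-8)² = 64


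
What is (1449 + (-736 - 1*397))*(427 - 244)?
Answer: 57828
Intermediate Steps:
(1449 + (-736 - 1*397))*(427 - 244) = (1449 + (-736 - 397))*183 = (1449 - 1133)*183 = 316*183 = 57828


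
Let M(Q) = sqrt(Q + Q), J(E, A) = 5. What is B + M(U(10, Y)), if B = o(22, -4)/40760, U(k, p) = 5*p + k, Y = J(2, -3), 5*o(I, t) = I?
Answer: 11/101900 + sqrt(70) ≈ 8.3667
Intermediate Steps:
o(I, t) = I/5
Y = 5
U(k, p) = k + 5*p
B = 11/101900 (B = ((1/5)*22)/40760 = (22/5)*(1/40760) = 11/101900 ≈ 0.00010795)
M(Q) = sqrt(2)*sqrt(Q) (M(Q) = sqrt(2*Q) = sqrt(2)*sqrt(Q))
B + M(U(10, Y)) = 11/101900 + sqrt(2)*sqrt(10 + 5*5) = 11/101900 + sqrt(2)*sqrt(10 + 25) = 11/101900 + sqrt(2)*sqrt(35) = 11/101900 + sqrt(70)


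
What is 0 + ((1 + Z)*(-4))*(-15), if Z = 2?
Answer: 180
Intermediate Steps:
0 + ((1 + Z)*(-4))*(-15) = 0 + ((1 + 2)*(-4))*(-15) = 0 + (3*(-4))*(-15) = 0 - 12*(-15) = 0 + 180 = 180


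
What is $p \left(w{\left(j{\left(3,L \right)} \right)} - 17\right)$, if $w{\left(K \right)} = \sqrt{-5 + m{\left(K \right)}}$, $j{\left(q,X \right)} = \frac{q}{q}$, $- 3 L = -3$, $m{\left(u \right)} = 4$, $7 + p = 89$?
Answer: $-1394 + 82 i \approx -1394.0 + 82.0 i$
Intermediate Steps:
$p = 82$ ($p = -7 + 89 = 82$)
$L = 1$ ($L = \left(- \frac{1}{3}\right) \left(-3\right) = 1$)
$j{\left(q,X \right)} = 1$
$w{\left(K \right)} = i$ ($w{\left(K \right)} = \sqrt{-5 + 4} = \sqrt{-1} = i$)
$p \left(w{\left(j{\left(3,L \right)} \right)} - 17\right) = 82 \left(i - 17\right) = 82 \left(-17 + i\right) = -1394 + 82 i$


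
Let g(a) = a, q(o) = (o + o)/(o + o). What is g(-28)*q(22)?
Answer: -28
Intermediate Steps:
q(o) = 1 (q(o) = (2*o)/((2*o)) = (2*o)*(1/(2*o)) = 1)
g(-28)*q(22) = -28*1 = -28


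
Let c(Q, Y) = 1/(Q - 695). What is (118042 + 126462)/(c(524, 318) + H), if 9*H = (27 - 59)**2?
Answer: 13936728/6485 ≈ 2149.1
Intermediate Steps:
H = 1024/9 (H = (27 - 59)**2/9 = (1/9)*(-32)**2 = (1/9)*1024 = 1024/9 ≈ 113.78)
c(Q, Y) = 1/(-695 + Q)
(118042 + 126462)/(c(524, 318) + H) = (118042 + 126462)/(1/(-695 + 524) + 1024/9) = 244504/(1/(-171) + 1024/9) = 244504/(-1/171 + 1024/9) = 244504/(6485/57) = 244504*(57/6485) = 13936728/6485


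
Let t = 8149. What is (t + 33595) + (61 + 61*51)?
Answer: 44916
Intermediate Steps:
(t + 33595) + (61 + 61*51) = (8149 + 33595) + (61 + 61*51) = 41744 + (61 + 3111) = 41744 + 3172 = 44916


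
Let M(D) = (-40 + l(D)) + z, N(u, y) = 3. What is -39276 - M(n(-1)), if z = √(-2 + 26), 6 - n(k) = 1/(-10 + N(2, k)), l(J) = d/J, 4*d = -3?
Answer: -6748571/172 - 2*√6 ≈ -39241.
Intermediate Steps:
d = -¾ (d = (¼)*(-3) = -¾ ≈ -0.75000)
l(J) = -3/(4*J)
n(k) = 43/7 (n(k) = 6 - 1/(-10 + 3) = 6 - 1/(-7) = 6 - 1*(-⅐) = 6 + ⅐ = 43/7)
z = 2*√6 (z = √24 = 2*√6 ≈ 4.8990)
M(D) = -40 + 2*√6 - 3/(4*D) (M(D) = (-40 - 3/(4*D)) + 2*√6 = -40 + 2*√6 - 3/(4*D))
-39276 - M(n(-1)) = -39276 - (-40 + 2*√6 - 3/(4*43/7)) = -39276 - (-40 + 2*√6 - ¾*7/43) = -39276 - (-40 + 2*√6 - 21/172) = -39276 - (-6901/172 + 2*√6) = -39276 + (6901/172 - 2*√6) = -6748571/172 - 2*√6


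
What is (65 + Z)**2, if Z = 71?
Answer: 18496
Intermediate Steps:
(65 + Z)**2 = (65 + 71)**2 = 136**2 = 18496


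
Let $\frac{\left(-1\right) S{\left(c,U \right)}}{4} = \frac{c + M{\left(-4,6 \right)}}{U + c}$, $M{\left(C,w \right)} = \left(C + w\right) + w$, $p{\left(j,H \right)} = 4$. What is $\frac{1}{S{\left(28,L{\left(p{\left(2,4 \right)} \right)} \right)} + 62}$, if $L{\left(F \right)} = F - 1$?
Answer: $\frac{31}{1778} \approx 0.017435$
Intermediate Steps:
$M{\left(C,w \right)} = C + 2 w$
$L{\left(F \right)} = -1 + F$
$S{\left(c,U \right)} = - \frac{4 \left(8 + c\right)}{U + c}$ ($S{\left(c,U \right)} = - 4 \frac{c + \left(-4 + 2 \cdot 6\right)}{U + c} = - 4 \frac{c + \left(-4 + 12\right)}{U + c} = - 4 \frac{c + 8}{U + c} = - 4 \frac{8 + c}{U + c} = - \frac{4 \left(8 + c\right)}{U + c}$)
$\frac{1}{S{\left(28,L{\left(p{\left(2,4 \right)} \right)} \right)} + 62} = \frac{1}{\frac{4 \left(-8 - 28\right)}{\left(-1 + 4\right) + 28} + 62} = \frac{1}{\frac{4 \left(-8 - 28\right)}{3 + 28} + 62} = \frac{1}{4 \cdot \frac{1}{31} \left(-36\right) + 62} = \frac{1}{- \frac{144}{31} + 62} = \frac{1}{\frac{1778}{31}} = \frac{31}{1778}$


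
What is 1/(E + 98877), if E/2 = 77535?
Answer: 1/253947 ≈ 3.9378e-6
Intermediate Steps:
E = 155070 (E = 2*77535 = 155070)
1/(E + 98877) = 1/(155070 + 98877) = 1/253947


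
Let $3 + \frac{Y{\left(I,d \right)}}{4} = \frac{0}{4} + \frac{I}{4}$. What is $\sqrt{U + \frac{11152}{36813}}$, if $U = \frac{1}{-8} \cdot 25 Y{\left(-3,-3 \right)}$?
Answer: $\frac{\sqrt{1022966343966}}{147252} \approx 6.8686$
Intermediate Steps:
$Y{\left(I,d \right)} = -12 + I$ ($Y{\left(I,d \right)} = -12 + 4 \left(\frac{0}{4} + \frac{I}{4}\right) = -12 + 4 \left(0 \cdot \frac{1}{4} + I \frac{1}{4}\right) = -12 + 4 \left(0 + \frac{I}{4}\right) = -12 + 4 \frac{I}{4} = -12 + I$)
$U = \frac{375}{8}$ ($U = \frac{1}{-8} \cdot 25 \left(-12 - 3\right) = \left(- \frac{1}{8}\right) 25 \left(-15\right) = \left(- \frac{25}{8}\right) \left(-15\right) = \frac{375}{8} \approx 46.875$)
$\sqrt{U + \frac{11152}{36813}} = \sqrt{\frac{375}{8} + \frac{11152}{36813}} = \sqrt{\frac{13894091}{294504}} = \frac{\sqrt{1022966343966}}{147252}$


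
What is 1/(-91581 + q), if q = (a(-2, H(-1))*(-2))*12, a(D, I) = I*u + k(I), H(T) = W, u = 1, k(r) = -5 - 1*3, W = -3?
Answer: -1/91317 ≈ -1.0951e-5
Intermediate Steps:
k(r) = -8 (k(r) = -5 - 3 = -8)
H(T) = -3
a(D, I) = -8 + I (a(D, I) = I*1 - 8 = I - 8 = -8 + I)
q = 264 (q = ((-8 - 3)*(-2))*12 = -11*(-2)*12 = 22*12 = 264)
1/(-91581 + q) = 1/(-91581 + 264) = 1/(-91317) = -1/91317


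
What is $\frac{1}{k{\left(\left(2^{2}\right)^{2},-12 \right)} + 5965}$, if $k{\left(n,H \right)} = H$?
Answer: $\frac{1}{5953} \approx 0.00016798$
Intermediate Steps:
$\frac{1}{k{\left(\left(2^{2}\right)^{2},-12 \right)} + 5965} = \frac{1}{-12 + 5965} = \frac{1}{5953}$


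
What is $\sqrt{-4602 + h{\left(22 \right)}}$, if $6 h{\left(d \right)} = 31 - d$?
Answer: $\frac{i \sqrt{18402}}{2} \approx 67.827 i$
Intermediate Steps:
$h{\left(d \right)} = \frac{31}{6} - \frac{d}{6}$ ($h{\left(d \right)} = \frac{31 - d}{6} = \frac{31}{6} - \frac{d}{6}$)
$\sqrt{-4602 + h{\left(22 \right)}} = \sqrt{-4602 + \left(\frac{31}{6} - \frac{11}{3}\right)} = \sqrt{-4602 + \frac{3}{2}} = \sqrt{- \frac{9201}{2}} = \frac{i \sqrt{18402}}{2}$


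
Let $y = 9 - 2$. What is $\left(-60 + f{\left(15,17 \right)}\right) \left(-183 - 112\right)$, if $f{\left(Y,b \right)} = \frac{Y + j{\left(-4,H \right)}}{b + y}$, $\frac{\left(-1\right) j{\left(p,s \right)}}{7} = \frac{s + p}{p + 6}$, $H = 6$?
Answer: $\frac{52805}{3} \approx 17602.0$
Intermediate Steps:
$j{\left(p,s \right)} = - \frac{7 \left(p + s\right)}{6 + p}$ ($j{\left(p,s \right)} = - 7 \frac{s + p}{p + 6} = - 7 \frac{p + s}{6 + p} = - \frac{7 \left(p + s\right)}{6 + p}$)
$y = 7$
$f{\left(Y,b \right)} = \frac{-7 + Y}{7 + b}$ ($f{\left(Y,b \right)} = \frac{Y + \frac{7 \left(\left(-1\right) \left(-4\right) - 6\right)}{6 - 4}}{b + 7} = \frac{Y + \frac{7 \left(4 - 6\right)}{2}}{7 + b} = \frac{Y + 7 \cdot \frac{1}{2} \left(-2\right)}{7 + b} = \frac{Y - 7}{7 + b} = \frac{-7 + Y}{7 + b}$)
$\left(-60 + f{\left(15,17 \right)}\right) \left(-183 - 112\right) = \left(-60 + \frac{-7 + 15}{7 + 17}\right) \left(-183 - 112\right) = \left(-60 + \frac{1}{24} \cdot 8\right) \left(-295\right) = \left(-60 + \frac{1}{3}\right) \left(-295\right) = \left(- \frac{179}{3}\right) \left(-295\right) = \frac{52805}{3}$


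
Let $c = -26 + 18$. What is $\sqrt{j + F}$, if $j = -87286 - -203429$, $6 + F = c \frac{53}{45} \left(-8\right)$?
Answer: $\frac{\sqrt{26147785}}{15} \approx 340.9$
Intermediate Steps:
$c = -8$
$F = \frac{3122}{45}$ ($F = -6 + - 8 \cdot \frac{53}{45} \left(-8\right) = -6 + - 8 \cdot 53 \cdot \frac{1}{45} \left(-8\right) = -6 + \left(-8\right) \frac{53}{45} \left(-8\right) = -6 - - \frac{3392}{45} = -6 + \frac{3392}{45} = \frac{3122}{45} \approx 69.378$)
$j = 116143$ ($j = -87286 + 203429 = 116143$)
$\sqrt{j + F} = \sqrt{116143 + \frac{3122}{45}} = \sqrt{\frac{5229557}{45}} = \frac{\sqrt{26147785}}{15}$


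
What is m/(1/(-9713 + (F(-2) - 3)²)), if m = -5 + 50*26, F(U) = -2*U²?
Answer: -12421640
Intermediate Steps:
m = 1295 (m = -5 + 1300 = 1295)
m/(1/(-9713 + (F(-2) - 3)²)) = 1295/(1/(-9713 + (-2*(-2)² - 3)²)) = 1295/(1/(-9713 + (-2*4 - 3)²)) = 1295/(1/(-9713 + (-8 - 3)²)) = 1295/(1/(-9713 + (-11)²)) = 1295/(1/(-9713 + 121)) = 1295/(1/(-9592)) = 1295/(-1/9592) = 1295*(-9592) = -12421640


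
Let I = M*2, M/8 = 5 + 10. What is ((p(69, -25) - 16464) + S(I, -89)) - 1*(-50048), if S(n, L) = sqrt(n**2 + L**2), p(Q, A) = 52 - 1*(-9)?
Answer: 33645 + sqrt(65521) ≈ 33901.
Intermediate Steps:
M = 120 (M = 8*(5 + 10) = 8*15 = 120)
p(Q, A) = 61 (p(Q, A) = 52 + 9 = 61)
I = 240 (I = 120*2 = 240)
S(n, L) = sqrt(L**2 + n**2)
((p(69, -25) - 16464) + S(I, -89)) - 1*(-50048) = ((61 - 16464) + sqrt((-89)**2 + 240**2)) - 1*(-50048) = (-16403 + sqrt(7921 + 57600)) + 50048 = (-16403 + sqrt(65521)) + 50048 = 33645 + sqrt(65521)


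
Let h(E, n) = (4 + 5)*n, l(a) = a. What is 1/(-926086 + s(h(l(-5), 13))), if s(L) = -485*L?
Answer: -1/982831 ≈ -1.0175e-6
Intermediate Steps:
h(E, n) = 9*n
1/(-926086 + s(h(l(-5), 13))) = 1/(-926086 - 4365*13) = 1/(-926086 - 485*117) = 1/(-926086 - 56745) = 1/(-982831) = -1/982831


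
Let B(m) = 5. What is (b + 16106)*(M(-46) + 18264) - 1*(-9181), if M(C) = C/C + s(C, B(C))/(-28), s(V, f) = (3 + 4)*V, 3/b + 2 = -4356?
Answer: 2565733081181/8716 ≈ 2.9437e+8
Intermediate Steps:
b = -3/4358 (b = 3/(-2 - 4356) = 3/(-4358) = 3*(-1/4358) = -3/4358 ≈ -0.00068839)
s(V, f) = 7*V
M(C) = 1 - C/4 (M(C) = C/C + (7*C)/(-28) = 1 + (7*C)*(-1/28) = 1 - C/4)
(b + 16106)*(M(-46) + 18264) - 1*(-9181) = (-3/4358 + 16106)*((1 - 1/4*(-46)) + 18264) - 1*(-9181) = 70189945*((1 + 23/2) + 18264)/4358 + 9181 = 70189945*(25/2 + 18264)/4358 + 9181 = (70189945/4358)*(36553/2) + 9181 = 2565653059585/8716 + 9181 = 2565733081181/8716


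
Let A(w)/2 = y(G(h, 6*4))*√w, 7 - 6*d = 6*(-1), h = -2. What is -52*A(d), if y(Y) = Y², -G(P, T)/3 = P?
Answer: -624*√78 ≈ -5511.0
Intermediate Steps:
d = 13/6 (d = 7/6 - (-1) = 7/6 - ⅙*(-6) = 7/6 + 1 = 13/6 ≈ 2.1667)
G(P, T) = -3*P
A(w) = 72*√w (A(w) = 2*((-3*(-2))²*√w) = 2*(6²*√w) = 2*(36*√w) = 72*√w)
-52*A(d) = -3744*√(13/6) = -3744*√78/6 = -624*√78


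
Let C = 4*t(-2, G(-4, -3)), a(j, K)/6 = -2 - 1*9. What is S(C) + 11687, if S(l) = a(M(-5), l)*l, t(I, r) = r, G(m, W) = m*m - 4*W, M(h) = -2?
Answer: 4295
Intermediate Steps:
G(m, W) = m² - 4*W
a(j, K) = -66 (a(j, K) = 6*(-2 - 1*9) = 6*(-2 - 9) = 6*(-11) = -66)
C = 112 (C = 4*((-4)² - 4*(-3)) = 4*(16 + 12) = 4*28 = 112)
S(l) = -66*l
S(C) + 11687 = -66*112 + 11687 = -7392 + 11687 = 4295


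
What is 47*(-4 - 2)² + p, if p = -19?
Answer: 1673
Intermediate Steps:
47*(-4 - 2)² + p = 47*(-4 - 2)² - 19 = 47*(-6)² - 19 = 47*36 - 19 = 1692 - 19 = 1673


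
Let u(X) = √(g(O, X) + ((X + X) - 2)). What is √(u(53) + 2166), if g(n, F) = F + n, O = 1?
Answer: √(2166 + √158) ≈ 46.675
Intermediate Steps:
u(X) = √(-1 + 3*X) (u(X) = √((X + 1) + ((X + X) - 2)) = √((1 + X) + (2*X - 2)) = √((1 + X) + (-2 + 2*X)) = √(-1 + 3*X))
√(u(53) + 2166) = √(√(-1 + 3*53) + 2166) = √(√(-1 + 159) + 2166) = √(√158 + 2166) = √(2166 + √158)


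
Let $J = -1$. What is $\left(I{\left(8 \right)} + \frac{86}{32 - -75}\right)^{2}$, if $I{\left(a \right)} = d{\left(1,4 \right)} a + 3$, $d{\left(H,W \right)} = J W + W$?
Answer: $\frac{165649}{11449} \approx 14.468$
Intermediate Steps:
$d{\left(H,W \right)} = 0$ ($d{\left(H,W \right)} = - W + W = 0$)
$I{\left(a \right)} = 3$ ($I{\left(a \right)} = 0 a + 3 = 0 + 3 = 3$)
$\left(I{\left(8 \right)} + \frac{86}{32 - -75}\right)^{2} = \left(3 + \frac{86}{32 - -75}\right)^{2} = \left(3 + \frac{86}{32 + 75}\right)^{2} = \left(3 + \frac{86}{107}\right)^{2} = \left(\frac{407}{107}\right)^{2} = \frac{165649}{11449}$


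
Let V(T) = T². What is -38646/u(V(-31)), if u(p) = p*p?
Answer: -38646/923521 ≈ -0.041846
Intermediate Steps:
u(p) = p²
-38646/u(V(-31)) = -38646/(((-31)²)²) = -38646/(961²) = -38646/923521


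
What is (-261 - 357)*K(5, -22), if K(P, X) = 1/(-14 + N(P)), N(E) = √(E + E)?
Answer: 1442/31 + 103*√10/31 ≈ 57.023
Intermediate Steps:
N(E) = √2*√E (N(E) = √(2*E) = √2*√E)
K(P, X) = 1/(-14 + √2*√P)
(-261 - 357)*K(5, -22) = (-261 - 357)/(-14 + √2*√5) = -618/(-14 + √10)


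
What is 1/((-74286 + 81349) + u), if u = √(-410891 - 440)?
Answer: 7063/50297300 - I*√411331/50297300 ≈ 0.00014043 - 1.2751e-5*I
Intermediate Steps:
u = I*√411331 (u = √(-411331) = I*√411331 ≈ 641.35*I)
1/((-74286 + 81349) + u) = 1/((-74286 + 81349) + I*√411331) = 1/(7063 + I*√411331)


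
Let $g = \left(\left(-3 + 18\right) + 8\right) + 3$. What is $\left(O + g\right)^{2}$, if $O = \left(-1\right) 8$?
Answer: $324$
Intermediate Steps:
$O = -8$
$g = 26$ ($g = \left(15 + 8\right) + 3 = 23 + 3 = 26$)
$\left(O + g\right)^{2} = \left(-8 + 26\right)^{2} = 18^{2} = 324$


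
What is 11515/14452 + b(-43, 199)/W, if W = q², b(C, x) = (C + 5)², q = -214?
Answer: 137052407/165460948 ≈ 0.82831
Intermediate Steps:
b(C, x) = (5 + C)²
W = 45796 (W = (-214)² = 45796)
11515/14452 + b(-43, 199)/W = 11515/14452 + (5 - 43)²/45796 = 11515*(1/14452) + (-38)²*(1/45796) = 11515/14452 + 1444*(1/45796) = 11515/14452 + 361/11449 = 137052407/165460948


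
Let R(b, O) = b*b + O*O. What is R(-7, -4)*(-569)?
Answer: -36985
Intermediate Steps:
R(b, O) = O² + b² (R(b, O) = b² + O² = O² + b²)
R(-7, -4)*(-569) = ((-4)² + (-7)²)*(-569) = (16 + 49)*(-569) = 65*(-569) = -36985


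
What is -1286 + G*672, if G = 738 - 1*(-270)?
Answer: 676090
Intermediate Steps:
G = 1008 (G = 738 + 270 = 1008)
-1286 + G*672 = -1286 + 1008*672 = -1286 + 677376 = 676090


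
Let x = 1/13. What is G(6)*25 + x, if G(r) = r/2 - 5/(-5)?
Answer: 1301/13 ≈ 100.08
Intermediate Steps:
x = 1/13 ≈ 0.076923
G(r) = 1 + r/2 (G(r) = r*(1/2) - 5*(-1/5) = r/2 + 1 = 1 + r/2)
G(6)*25 + x = (1 + (1/2)*6)*25 + 1/13 = (1 + 3)*25 + 1/13 = 4*25 + 1/13 = 100 + 1/13 = 1301/13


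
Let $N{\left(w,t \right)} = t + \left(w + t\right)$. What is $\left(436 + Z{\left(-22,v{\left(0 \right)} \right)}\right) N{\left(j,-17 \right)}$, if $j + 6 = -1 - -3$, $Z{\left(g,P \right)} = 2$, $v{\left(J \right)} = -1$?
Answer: $-16644$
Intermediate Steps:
$j = -4$ ($j = -6 - -2 = -6 + \left(-1 + 3\right) = -6 + 2 = -4$)
$N{\left(w,t \right)} = w + 2 t$ ($N{\left(w,t \right)} = t + \left(t + w\right) = w + 2 t$)
$\left(436 + Z{\left(-22,v{\left(0 \right)} \right)}\right) N{\left(j,-17 \right)} = \left(436 + 2\right) \left(-4 + 2 \left(-17\right)\right) = 438 \left(-4 - 34\right) = 438 \left(-38\right) = -16644$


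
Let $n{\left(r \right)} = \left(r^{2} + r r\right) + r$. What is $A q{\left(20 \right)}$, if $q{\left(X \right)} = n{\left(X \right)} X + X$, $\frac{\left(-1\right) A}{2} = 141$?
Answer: $-4630440$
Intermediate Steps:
$A = -282$ ($A = \left(-2\right) 141 = -282$)
$n{\left(r \right)} = r + 2 r^{2}$ ($n{\left(r \right)} = \left(r^{2} + r^{2}\right) + r = 2 r^{2} + r = r + 2 r^{2}$)
$q{\left(X \right)} = X + X^{2} \left(1 + 2 X\right)$ ($q{\left(X \right)} = X \left(1 + 2 X\right) X + X = X^{2} \left(1 + 2 X\right) + X = X + X^{2} \left(1 + 2 X\right)$)
$A q{\left(20 \right)} = - 282 \cdot 20 \left(1 + 20 \left(1 + 2 \cdot 20\right)\right) = - 282 \cdot 20 \left(1 + 20 \left(1 + 40\right)\right) = - 282 \cdot 20 \left(1 + 20 \cdot 41\right) = - 282 \cdot 20 \left(1 + 820\right) = - 282 \cdot 20 \cdot 821 = \left(-282\right) 16420 = -4630440$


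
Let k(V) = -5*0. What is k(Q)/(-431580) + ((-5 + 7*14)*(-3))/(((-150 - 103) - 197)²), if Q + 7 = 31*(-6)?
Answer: -31/22500 ≈ -0.0013778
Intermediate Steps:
Q = -193 (Q = -7 + 31*(-6) = -7 - 186 = -193)
k(V) = 0
k(Q)/(-431580) + ((-5 + 7*14)*(-3))/(((-150 - 103) - 197)²) = 0/(-431580) + ((-5 + 7*14)*(-3))/(((-150 - 103) - 197)²) = 0*(-1/431580) + ((-5 + 98)*(-3))/((-253 - 197)²) = 0 + (93*(-3))/((-450)²) = 0 - 279/202500 = 0 - 279*1/202500 = 0 - 31/22500 = -31/22500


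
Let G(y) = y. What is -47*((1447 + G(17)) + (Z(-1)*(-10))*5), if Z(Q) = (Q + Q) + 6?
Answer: -59408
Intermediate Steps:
Z(Q) = 6 + 2*Q (Z(Q) = 2*Q + 6 = 6 + 2*Q)
-47*((1447 + G(17)) + (Z(-1)*(-10))*5) = -47*((1447 + 17) + ((6 + 2*(-1))*(-10))*5) = -47*(1464 + ((6 - 2)*(-10))*5) = -47*(1464 + (4*(-10))*5) = -47*(1464 - 40*5) = -47*(1464 - 200) = -47*1264 = -59408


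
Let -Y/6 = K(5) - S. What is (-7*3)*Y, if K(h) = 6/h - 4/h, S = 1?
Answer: -378/5 ≈ -75.600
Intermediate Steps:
K(h) = 2/h
Y = 18/5 (Y = -6*(2/5 - 1*1) = -6*(2*(1/5) - 1) = -6*(2/5 - 1) = -6*(-3/5) = 18/5 ≈ 3.6000)
(-7*3)*Y = -7*3*(18/5) = -21*18/5 = -378/5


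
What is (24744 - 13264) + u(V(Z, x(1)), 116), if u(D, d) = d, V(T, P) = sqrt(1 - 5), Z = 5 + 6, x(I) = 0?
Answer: 11596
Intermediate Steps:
Z = 11
V(T, P) = 2*I (V(T, P) = sqrt(-4) = 2*I)
(24744 - 13264) + u(V(Z, x(1)), 116) = (24744 - 13264) + 116 = 11480 + 116 = 11596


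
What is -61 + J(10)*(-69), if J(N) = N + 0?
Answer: -751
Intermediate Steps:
J(N) = N
-61 + J(10)*(-69) = -61 + 10*(-69) = -61 - 690 = -751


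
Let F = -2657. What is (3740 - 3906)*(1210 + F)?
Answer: 240202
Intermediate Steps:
(3740 - 3906)*(1210 + F) = (3740 - 3906)*(1210 - 2657) = -166*(-1447) = 240202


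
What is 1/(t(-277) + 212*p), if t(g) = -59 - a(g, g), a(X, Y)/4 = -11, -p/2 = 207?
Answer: -1/87783 ≈ -1.1392e-5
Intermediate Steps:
p = -414 (p = -2*207 = -414)
a(X, Y) = -44 (a(X, Y) = 4*(-11) = -44)
t(g) = -15 (t(g) = -59 - 1*(-44) = -59 + 44 = -15)
1/(t(-277) + 212*p) = 1/(-15 + 212*(-414)) = 1/(-15 - 87768) = 1/(-87783) = -1/87783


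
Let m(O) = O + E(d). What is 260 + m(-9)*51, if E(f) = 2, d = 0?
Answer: -97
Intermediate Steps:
m(O) = 2 + O (m(O) = O + 2 = 2 + O)
260 + m(-9)*51 = 260 + (2 - 9)*51 = 260 - 7*51 = 260 - 357 = -97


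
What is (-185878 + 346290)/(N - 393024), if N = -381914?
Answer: -80206/387469 ≈ -0.20700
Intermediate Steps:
(-185878 + 346290)/(N - 393024) = (-185878 + 346290)/(-381914 - 393024) = 160412/(-774938) = 160412*(-1/774938) = -80206/387469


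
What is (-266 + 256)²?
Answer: 100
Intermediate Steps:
(-266 + 256)² = (-10)² = 100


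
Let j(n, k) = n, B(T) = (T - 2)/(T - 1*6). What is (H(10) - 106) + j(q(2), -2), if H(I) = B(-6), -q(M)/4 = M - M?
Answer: -316/3 ≈ -105.33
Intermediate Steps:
q(M) = 0 (q(M) = -4*(M - M) = -4*0 = 0)
B(T) = (-2 + T)/(-6 + T) (B(T) = (-2 + T)/(T - 6) = (-2 + T)/(-6 + T))
H(I) = 2/3 (H(I) = (-2 - 6)/(-6 - 6) = -8/(-12) = -1/12*(-8) = 2/3)
(H(10) - 106) + j(q(2), -2) = (2/3 - 106) + 0 = -316/3 + 0 = -316/3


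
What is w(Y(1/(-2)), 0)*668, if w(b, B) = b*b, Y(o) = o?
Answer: 167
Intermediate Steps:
w(b, B) = b²
w(Y(1/(-2)), 0)*668 = (1/(-2))²*668 = (-½)²*668 = (¼)*668 = 167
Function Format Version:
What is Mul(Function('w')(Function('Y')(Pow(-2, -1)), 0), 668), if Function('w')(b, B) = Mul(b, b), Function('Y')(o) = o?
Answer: 167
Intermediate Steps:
Function('w')(b, B) = Pow(b, 2)
Mul(Function('w')(Function('Y')(Pow(-2, -1)), 0), 668) = Mul(Pow(Pow(-2, -1), 2), 668) = Mul(Pow(Rational(-1, 2), 2), 668) = Mul(Rational(1, 4), 668) = 167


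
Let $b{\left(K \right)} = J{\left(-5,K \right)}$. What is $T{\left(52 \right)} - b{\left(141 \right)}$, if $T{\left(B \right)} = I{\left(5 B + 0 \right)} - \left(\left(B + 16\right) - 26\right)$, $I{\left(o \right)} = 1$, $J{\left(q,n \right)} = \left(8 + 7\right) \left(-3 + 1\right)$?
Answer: $-11$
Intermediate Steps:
$J{\left(q,n \right)} = -30$ ($J{\left(q,n \right)} = 15 \left(-2\right) = -30$)
$b{\left(K \right)} = -30$
$T{\left(B \right)} = 11 - B$ ($T{\left(B \right)} = 1 - \left(\left(B + 16\right) - 26\right) = 1 - \left(\left(16 + B\right) - 26\right) = 1 - \left(-10 + B\right) = 11 - B$)
$T{\left(52 \right)} - b{\left(141 \right)} = \left(11 - 52\right) - -30 = \left(11 - 52\right) + 30 = -41 + 30 = -11$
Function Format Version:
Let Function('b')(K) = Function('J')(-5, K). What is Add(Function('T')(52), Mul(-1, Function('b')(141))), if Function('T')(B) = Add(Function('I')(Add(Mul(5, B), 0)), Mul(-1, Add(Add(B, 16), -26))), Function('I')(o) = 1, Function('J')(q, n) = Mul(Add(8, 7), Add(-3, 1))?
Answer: -11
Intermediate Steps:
Function('J')(q, n) = -30 (Function('J')(q, n) = Mul(15, -2) = -30)
Function('b')(K) = -30
Function('T')(B) = Add(11, Mul(-1, B)) (Function('T')(B) = Add(1, Mul(-1, Add(Add(B, 16), -26))) = Add(1, Mul(-1, Add(Add(16, B), -26))) = Add(1, Mul(-1, Add(-10, B))) = Add(1, Add(10, Mul(-1, B))) = Add(11, Mul(-1, B)))
Add(Function('T')(52), Mul(-1, Function('b')(141))) = Add(Add(11, Mul(-1, 52)), Mul(-1, -30)) = Add(Add(11, -52), 30) = Add(-41, 30) = -11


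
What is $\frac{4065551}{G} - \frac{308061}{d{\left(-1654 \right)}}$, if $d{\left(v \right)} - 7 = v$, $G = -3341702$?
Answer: $\frac{266133775}{1432158} \approx 185.83$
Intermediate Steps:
$d{\left(v \right)} = 7 + v$
$\frac{4065551}{G} - \frac{308061}{d{\left(-1654 \right)}} = \frac{4065551}{-3341702} - \frac{308061}{7 - 1654} = 4065551 \left(- \frac{1}{3341702}\right) - \frac{308061}{-1647} = - \frac{580793}{477386} - - \frac{34229}{183} = - \frac{580793}{477386} + \frac{34229}{183} = \frac{266133775}{1432158}$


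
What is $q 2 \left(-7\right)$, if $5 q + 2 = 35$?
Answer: $- \frac{462}{5} \approx -92.4$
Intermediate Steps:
$q = \frac{33}{5}$ ($q = - \frac{2}{5} + \frac{1}{5} \cdot 35 = - \frac{2}{5} + 7 = \frac{33}{5} \approx 6.6$)
$q 2 \left(-7\right) = \frac{33}{5} \cdot 2 \left(-7\right) = \frac{66}{5} \left(-7\right) = - \frac{462}{5}$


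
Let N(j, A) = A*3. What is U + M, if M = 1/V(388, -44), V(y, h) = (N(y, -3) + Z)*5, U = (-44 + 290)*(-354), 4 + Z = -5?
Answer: -7837561/90 ≈ -87084.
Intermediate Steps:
N(j, A) = 3*A
Z = -9 (Z = -4 - 5 = -9)
U = -87084 (U = 246*(-354) = -87084)
V(y, h) = -90 (V(y, h) = (3*(-3) - 9)*5 = (-9 - 9)*5 = -18*5 = -90)
M = -1/90 (M = 1/(-90) = -1/90 ≈ -0.011111)
U + M = -87084 - 1/90 = -7837561/90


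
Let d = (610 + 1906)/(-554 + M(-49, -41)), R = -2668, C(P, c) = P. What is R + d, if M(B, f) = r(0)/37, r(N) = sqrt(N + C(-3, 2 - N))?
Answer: -1122916442492/420168007 - 93092*I*sqrt(3)/420168007 ≈ -2672.5 - 0.00038375*I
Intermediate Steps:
r(N) = sqrt(-3 + N) (r(N) = sqrt(N - 3) = sqrt(-3 + N))
M(B, f) = I*sqrt(3)/37 (M(B, f) = sqrt(-3 + 0)/37 = sqrt(-3)*(1/37) = (I*sqrt(3))*(1/37) = I*sqrt(3)/37)
d = 2516/(-554 + I*sqrt(3)/37) (d = (610 + 1906)/(-554 + I*sqrt(3)/37) = 2516/(-554 + I*sqrt(3)/37) ≈ -4.5415 - 0.00038375*I)
R + d = -2668 + (-1908199816/420168007 - 93092*I*sqrt(3)/420168007) = -1122916442492/420168007 - 93092*I*sqrt(3)/420168007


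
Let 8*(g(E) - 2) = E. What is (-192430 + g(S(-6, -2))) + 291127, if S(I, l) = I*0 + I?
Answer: 394793/4 ≈ 98698.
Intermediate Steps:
S(I, l) = I (S(I, l) = 0 + I = I)
g(E) = 2 + E/8
(-192430 + g(S(-6, -2))) + 291127 = (-192430 + (2 + (1/8)*(-6))) + 291127 = (-192430 + (2 - 3/4)) + 291127 = (-192430 + 5/4) + 291127 = -769715/4 + 291127 = 394793/4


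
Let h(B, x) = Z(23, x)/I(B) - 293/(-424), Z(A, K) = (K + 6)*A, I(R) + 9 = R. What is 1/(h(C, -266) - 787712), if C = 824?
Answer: -69112/54440811089 ≈ -1.2695e-6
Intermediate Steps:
I(R) = -9 + R
Z(A, K) = A*(6 + K) (Z(A, K) = (6 + K)*A = A*(6 + K))
h(B, x) = 293/424 + (138 + 23*x)/(-9 + B) (h(B, x) = (23*(6 + x))/(-9 + B) - 293/(-424) = (138 + 23*x)/(-9 + B) - 293*(-1/424) = (138 + 23*x)/(-9 + B) + 293/424 = 293/424 + (138 + 23*x)/(-9 + B))
1/(h(C, -266) - 787712) = 1/((55875 + 293*824 + 9752*(-266))/(424*(-9 + 824)) - 787712) = 1/((1/424)*(55875 + 241432 - 2594032)/815 - 787712) = 1/((1/424)*(1/815)*(-2296725) - 787712) = 1/(-459345/69112 - 787712) = 1/(-54440811089/69112) = -69112/54440811089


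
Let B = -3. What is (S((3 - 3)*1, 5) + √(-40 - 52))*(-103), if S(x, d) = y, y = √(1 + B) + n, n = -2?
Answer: 206 - 206*I*√23 - 103*I*√2 ≈ 206.0 - 1133.6*I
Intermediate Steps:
y = -2 + I*√2 (y = √(1 - 3) - 2 = √(-2) - 2 = I*√2 - 2 = -2 + I*√2 ≈ -2.0 + 1.4142*I)
S(x, d) = -2 + I*√2
(S((3 - 3)*1, 5) + √(-40 - 52))*(-103) = ((-2 + I*√2) + √(-40 - 52))*(-103) = ((-2 + I*√2) + √(-92))*(-103) = ((-2 + I*√2) + 2*I*√23)*(-103) = (-2 + I*√2 + 2*I*√23)*(-103) = 206 - 206*I*√23 - 103*I*√2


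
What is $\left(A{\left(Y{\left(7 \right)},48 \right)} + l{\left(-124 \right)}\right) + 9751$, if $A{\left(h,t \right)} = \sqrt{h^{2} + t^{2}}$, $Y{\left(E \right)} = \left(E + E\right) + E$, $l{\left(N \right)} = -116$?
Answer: $9635 + 3 \sqrt{305} \approx 9687.4$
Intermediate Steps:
$Y{\left(E \right)} = 3 E$ ($Y{\left(E \right)} = 2 E + E = 3 E$)
$\left(A{\left(Y{\left(7 \right)},48 \right)} + l{\left(-124 \right)}\right) + 9751 = \left(\sqrt{\left(3 \cdot 7\right)^{2} + 48^{2}} - 116\right) + 9751 = \left(\sqrt{21^{2} + 2304} - 116\right) + 9751 = \left(\sqrt{441 + 2304} - 116\right) + 9751 = \left(\sqrt{2745} - 116\right) + 9751 = \left(3 \sqrt{305} - 116\right) + 9751 = \left(-116 + 3 \sqrt{305}\right) + 9751 = 9635 + 3 \sqrt{305}$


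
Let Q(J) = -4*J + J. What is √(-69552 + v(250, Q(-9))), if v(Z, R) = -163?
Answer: I*√69715 ≈ 264.04*I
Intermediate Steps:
Q(J) = -3*J
√(-69552 + v(250, Q(-9))) = √(-69552 - 163) = √(-69715) = I*√69715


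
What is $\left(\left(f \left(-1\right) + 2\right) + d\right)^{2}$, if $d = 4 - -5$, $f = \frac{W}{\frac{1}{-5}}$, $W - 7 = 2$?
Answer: $3136$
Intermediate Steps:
$W = 9$ ($W = 7 + 2 = 9$)
$f = -45$ ($f = \frac{9}{\frac{1}{-5}} = \frac{9}{- \frac{1}{5}} = 9 \left(-5\right) = -45$)
$d = 9$ ($d = 4 + 5 = 9$)
$\left(\left(f \left(-1\right) + 2\right) + d\right)^{2} = \left(\left(\left(-45\right) \left(-1\right) + 2\right) + 9\right)^{2} = \left(\left(45 + 2\right) + 9\right)^{2} = \left(47 + 9\right)^{2} = 56^{2} = 3136$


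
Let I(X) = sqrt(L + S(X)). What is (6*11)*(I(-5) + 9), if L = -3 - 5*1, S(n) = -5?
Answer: 594 + 66*I*sqrt(13) ≈ 594.0 + 237.97*I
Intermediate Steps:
L = -8 (L = -3 - 5 = -8)
I(X) = I*sqrt(13) (I(X) = sqrt(-8 - 5) = sqrt(-13) = I*sqrt(13))
(6*11)*(I(-5) + 9) = (6*11)*(I*sqrt(13) + 9) = 66*(9 + I*sqrt(13)) = 594 + 66*I*sqrt(13)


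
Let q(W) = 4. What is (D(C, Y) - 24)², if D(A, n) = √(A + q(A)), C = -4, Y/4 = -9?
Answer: 576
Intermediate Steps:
Y = -36 (Y = 4*(-9) = -36)
D(A, n) = √(4 + A) (D(A, n) = √(A + 4) = √(4 + A))
(D(C, Y) - 24)² = (√(4 - 4) - 24)² = (√0 - 24)² = (0 - 24)² = (-24)² = 576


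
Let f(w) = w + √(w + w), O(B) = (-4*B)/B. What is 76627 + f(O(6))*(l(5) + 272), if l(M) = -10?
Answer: 75579 + 524*I*√2 ≈ 75579.0 + 741.05*I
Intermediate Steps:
O(B) = -4
f(w) = w + √2*√w (f(w) = w + √(2*w) = w + √2*√w)
76627 + f(O(6))*(l(5) + 272) = 76627 + (-4 + √2*√(-4))*(-10 + 272) = 76627 + (-4 + √2*(2*I))*262 = 76627 + (-4 + 2*I*√2)*262 = 76627 + (-1048 + 524*I*√2) = 75579 + 524*I*√2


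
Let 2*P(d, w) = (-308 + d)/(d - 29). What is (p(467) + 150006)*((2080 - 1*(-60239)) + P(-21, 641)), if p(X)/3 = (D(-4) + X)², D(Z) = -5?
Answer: 2462783701701/50 ≈ 4.9256e+10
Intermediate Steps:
P(d, w) = (-308 + d)/(2*(-29 + d)) (P(d, w) = ((-308 + d)/(d - 29))/2 = ((-308 + d)/(-29 + d))/2 = (-308 + d)/(2*(-29 + d)))
p(X) = 3*(-5 + X)²
(p(467) + 150006)*((2080 - 1*(-60239)) + P(-21, 641)) = (3*(-5 + 467)² + 150006)*((2080 - 1*(-60239)) + (-308 - 21)/(2*(-29 - 21))) = (3*462² + 150006)*((2080 + 60239) + (½)*(-329)/(-50)) = (3*213444 + 150006)*(62319 + (½)*(-1/50)*(-329)) = (640332 + 150006)*(62319 + 329/100) = 790338*(6232229/100) = 2462783701701/50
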